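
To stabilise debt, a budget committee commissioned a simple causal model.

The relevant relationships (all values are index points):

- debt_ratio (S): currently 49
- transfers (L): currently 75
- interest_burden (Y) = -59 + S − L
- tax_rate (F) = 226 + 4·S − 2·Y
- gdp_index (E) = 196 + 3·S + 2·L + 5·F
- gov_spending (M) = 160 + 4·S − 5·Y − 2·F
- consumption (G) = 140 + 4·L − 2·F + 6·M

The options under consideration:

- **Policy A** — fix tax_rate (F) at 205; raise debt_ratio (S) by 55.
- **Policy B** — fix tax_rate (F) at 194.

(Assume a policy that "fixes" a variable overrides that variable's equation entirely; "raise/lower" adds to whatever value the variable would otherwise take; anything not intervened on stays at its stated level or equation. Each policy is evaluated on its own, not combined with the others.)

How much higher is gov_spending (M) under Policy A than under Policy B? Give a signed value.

-77

Policy A (F := 205, S + 55):
  S = 49 + 55 = 104
  L = 75
  Y = -59 + 104 − 75 = -30
  F = 205
  M = 160 + 4·104 − 5·(-30) − 2·205 = 316
Policy B (F := 194):
  S = 49
  L = 75
  Y = -59 + 49 − 75 = -85
  F = 194
  M = 160 + 4·49 − 5·(-85) − 2·194 = 393
M: 316 − 393 = -77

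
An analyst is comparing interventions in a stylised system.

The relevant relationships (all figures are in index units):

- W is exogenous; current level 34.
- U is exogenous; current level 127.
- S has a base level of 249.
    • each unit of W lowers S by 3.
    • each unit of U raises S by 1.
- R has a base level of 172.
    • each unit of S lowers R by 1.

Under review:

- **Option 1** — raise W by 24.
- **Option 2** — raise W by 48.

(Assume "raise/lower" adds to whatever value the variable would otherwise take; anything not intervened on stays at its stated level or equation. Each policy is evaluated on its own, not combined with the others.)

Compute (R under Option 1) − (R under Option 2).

-72

Option 1 (W + 24):
  W = 34 + 24 = 58
  U = 127
  S = 249 − 3·58 + 127 = 202
  R = 172 − 202 = -30
Option 2 (W + 48):
  W = 34 + 48 = 82
  U = 127
  S = 249 − 3·82 + 127 = 130
  R = 172 − 130 = 42
R: -30 − 42 = -72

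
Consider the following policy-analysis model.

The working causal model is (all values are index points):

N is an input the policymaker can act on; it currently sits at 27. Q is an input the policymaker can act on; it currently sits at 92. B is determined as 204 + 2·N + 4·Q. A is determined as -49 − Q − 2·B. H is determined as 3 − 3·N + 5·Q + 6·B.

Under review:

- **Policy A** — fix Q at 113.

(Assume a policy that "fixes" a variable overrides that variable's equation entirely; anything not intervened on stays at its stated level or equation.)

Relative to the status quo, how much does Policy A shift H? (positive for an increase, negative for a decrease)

609

Baseline:
  N = 27
  Q = 92
  B = 204 + 2·27 + 4·92 = 626
  H = 3 − 3·27 + 5·92 + 6·626 = 4138
Policy A (Q := 113):
  N = 27
  Q = 113
  B = 204 + 2·27 + 4·113 = 710
  H = 3 − 3·27 + 5·113 + 6·710 = 4747
Change in H: 4747 − 4138 = 609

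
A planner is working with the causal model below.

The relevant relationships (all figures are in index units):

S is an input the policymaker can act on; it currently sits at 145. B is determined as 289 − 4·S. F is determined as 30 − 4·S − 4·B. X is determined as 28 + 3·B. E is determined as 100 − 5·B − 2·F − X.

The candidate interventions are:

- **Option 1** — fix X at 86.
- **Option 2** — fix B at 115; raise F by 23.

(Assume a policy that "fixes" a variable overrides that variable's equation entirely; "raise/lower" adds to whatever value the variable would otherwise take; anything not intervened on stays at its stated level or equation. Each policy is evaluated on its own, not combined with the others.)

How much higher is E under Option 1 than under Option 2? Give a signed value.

-885

Option 1 (X := 86):
  S = 145
  B = 289 − 4·145 = -291
  F = 30 − 4·145 − 4·(-291) = 614
  X = 86
  E = 100 − 5·(-291) − 2·614 − 86 = 241
Option 2 (B := 115, F + 23):
  S = 145
  B = 115
  F = 30 − 4·145 − 4·115 (+23 from intervention) = -987
  X = 28 + 3·115 = 373
  E = 100 − 5·115 − 2·(-987) − 373 = 1126
E: 241 − 1126 = -885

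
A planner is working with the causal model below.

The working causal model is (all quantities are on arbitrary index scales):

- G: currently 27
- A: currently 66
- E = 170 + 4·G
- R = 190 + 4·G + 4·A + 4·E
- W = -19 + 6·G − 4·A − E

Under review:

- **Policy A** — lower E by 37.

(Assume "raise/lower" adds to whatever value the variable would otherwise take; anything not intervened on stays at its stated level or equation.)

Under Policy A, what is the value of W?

-362

Policy A (E − 37):
  G = 27
  A = 66
  E = 170 + 4·27 (−37 from intervention) = 241
  W = -19 + 6·27 − 4·66 − 241 = -362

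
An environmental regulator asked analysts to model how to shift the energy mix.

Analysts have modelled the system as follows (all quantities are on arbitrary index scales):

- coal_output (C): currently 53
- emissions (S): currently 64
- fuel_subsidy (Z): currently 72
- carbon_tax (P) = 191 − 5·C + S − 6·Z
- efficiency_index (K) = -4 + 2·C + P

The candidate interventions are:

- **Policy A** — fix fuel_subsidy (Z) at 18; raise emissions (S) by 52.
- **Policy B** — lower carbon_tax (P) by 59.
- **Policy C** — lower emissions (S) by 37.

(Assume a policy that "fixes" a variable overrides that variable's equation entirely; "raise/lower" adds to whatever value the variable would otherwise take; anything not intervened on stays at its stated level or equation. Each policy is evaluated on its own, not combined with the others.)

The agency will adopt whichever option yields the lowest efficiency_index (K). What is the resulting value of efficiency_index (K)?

Policy A (Z := 18, S + 52):
  C = 53
  S = 64 + 52 = 116
  Z = 18
  P = 191 − 5·53 + 116 − 6·18 = -66
  K = -4 + 2·53 + (-66) = 36
Policy B (P − 59):
  C = 53
  S = 64
  Z = 72
  P = 191 − 5·53 + 64 − 6·72 (−59 from intervention) = -501
  K = -4 + 2·53 + (-501) = -399
Policy C (S − 37):
  C = 53
  S = 64 − 37 = 27
  Z = 72
  P = 191 − 5·53 + 27 − 6·72 = -479
  K = -4 + 2·53 + (-479) = -377
Comparing — Policy A: K=36, Policy B: K=-399, Policy C: K=-377. Lowest is -399 (Policy B).

-399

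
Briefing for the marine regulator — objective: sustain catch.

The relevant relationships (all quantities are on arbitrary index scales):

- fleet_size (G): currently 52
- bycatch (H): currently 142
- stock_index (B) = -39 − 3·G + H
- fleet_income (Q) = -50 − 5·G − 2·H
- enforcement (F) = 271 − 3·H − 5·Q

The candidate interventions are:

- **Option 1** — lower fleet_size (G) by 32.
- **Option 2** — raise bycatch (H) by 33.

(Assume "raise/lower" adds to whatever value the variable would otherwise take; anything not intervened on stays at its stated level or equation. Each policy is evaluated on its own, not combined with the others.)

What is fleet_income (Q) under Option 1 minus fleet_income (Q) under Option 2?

Option 1 (G − 32):
  G = 52 − 32 = 20
  H = 142
  Q = -50 − 5·20 − 2·142 = -434
Option 2 (H + 33):
  G = 52
  H = 142 + 33 = 175
  Q = -50 − 5·52 − 2·175 = -660
Q: -434 − (-660) = 226

226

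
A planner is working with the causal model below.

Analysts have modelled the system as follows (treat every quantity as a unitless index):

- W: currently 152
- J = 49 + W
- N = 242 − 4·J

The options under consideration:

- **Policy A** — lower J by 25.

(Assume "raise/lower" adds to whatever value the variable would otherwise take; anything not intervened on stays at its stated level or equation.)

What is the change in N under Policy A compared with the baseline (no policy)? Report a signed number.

Baseline:
  W = 152
  J = 49 + 152 = 201
  N = 242 − 4·201 = -562
Policy A (J − 25):
  W = 152
  J = 49 + 152 (−25 from intervention) = 176
  N = 242 − 4·176 = -462
Change in N: -462 − (-562) = 100

100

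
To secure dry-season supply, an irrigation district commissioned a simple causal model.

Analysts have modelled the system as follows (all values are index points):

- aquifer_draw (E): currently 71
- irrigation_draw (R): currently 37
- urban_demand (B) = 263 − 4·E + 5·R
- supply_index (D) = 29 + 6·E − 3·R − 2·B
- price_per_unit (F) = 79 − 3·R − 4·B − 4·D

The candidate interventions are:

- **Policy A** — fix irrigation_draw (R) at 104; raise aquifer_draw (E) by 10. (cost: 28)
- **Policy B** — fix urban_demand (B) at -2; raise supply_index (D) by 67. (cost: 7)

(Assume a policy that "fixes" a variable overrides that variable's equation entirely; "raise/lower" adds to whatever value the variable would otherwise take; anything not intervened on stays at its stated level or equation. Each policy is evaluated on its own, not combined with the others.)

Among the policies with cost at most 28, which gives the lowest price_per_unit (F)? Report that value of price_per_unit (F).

Policy A (R := 104, E + 10):
  E = 71 + 10 = 81
  R = 104
  B = 263 − 4·81 + 5·104 = 459
  D = 29 + 6·81 − 3·104 − 2·459 = -715
  F = 79 − 3·104 − 4·459 − 4·(-715) = 791
Policy B (B := -2, D + 67):
  E = 71
  R = 37
  B = -2
  D = 29 + 6·71 − 3·37 − 2·(-2) (+67 from intervention) = 415
  F = 79 − 3·37 − 4·(-2) − 4·415 = -1684
Comparing — Policy A: F=791, Policy B: F=-1684. Lowest is -1684 (Policy B).

-1684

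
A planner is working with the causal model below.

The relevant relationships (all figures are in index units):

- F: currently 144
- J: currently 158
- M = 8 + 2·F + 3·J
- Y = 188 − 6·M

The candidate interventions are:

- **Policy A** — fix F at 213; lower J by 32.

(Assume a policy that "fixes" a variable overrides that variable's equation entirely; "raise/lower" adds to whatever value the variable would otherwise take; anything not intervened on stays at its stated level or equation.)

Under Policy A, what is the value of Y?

Policy A (F := 213, J − 32):
  F = 213
  J = 158 − 32 = 126
  M = 8 + 2·213 + 3·126 = 812
  Y = 188 − 6·812 = -4684

-4684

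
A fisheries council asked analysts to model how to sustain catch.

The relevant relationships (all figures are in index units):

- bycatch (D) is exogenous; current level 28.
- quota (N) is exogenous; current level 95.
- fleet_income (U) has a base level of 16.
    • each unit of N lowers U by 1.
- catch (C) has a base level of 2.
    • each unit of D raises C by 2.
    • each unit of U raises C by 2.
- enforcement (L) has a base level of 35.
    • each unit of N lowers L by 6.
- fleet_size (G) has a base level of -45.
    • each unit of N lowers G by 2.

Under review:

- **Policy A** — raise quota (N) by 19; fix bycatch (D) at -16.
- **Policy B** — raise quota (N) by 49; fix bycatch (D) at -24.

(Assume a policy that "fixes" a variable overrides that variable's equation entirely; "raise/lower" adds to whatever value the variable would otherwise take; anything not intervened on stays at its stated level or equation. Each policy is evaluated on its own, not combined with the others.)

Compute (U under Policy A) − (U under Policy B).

30

Policy A (N + 19, D := -16):
  N = 95 + 19 = 114
  U = 16 − 114 = -98
Policy B (N + 49, D := -24):
  N = 95 + 49 = 144
  U = 16 − 144 = -128
U: -98 − (-128) = 30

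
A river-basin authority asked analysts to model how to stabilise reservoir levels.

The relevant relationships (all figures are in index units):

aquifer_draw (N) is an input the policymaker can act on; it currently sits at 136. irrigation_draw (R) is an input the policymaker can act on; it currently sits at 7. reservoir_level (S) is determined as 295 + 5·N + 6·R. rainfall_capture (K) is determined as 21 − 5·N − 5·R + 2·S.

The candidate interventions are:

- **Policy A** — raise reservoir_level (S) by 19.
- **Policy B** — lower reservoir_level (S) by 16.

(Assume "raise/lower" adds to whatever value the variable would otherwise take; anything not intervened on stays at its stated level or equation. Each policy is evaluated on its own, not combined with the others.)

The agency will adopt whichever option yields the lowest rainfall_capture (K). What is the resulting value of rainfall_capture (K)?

1308

Policy A (S + 19):
  N = 136
  R = 7
  S = 295 + 5·136 + 6·7 (+19 from intervention) = 1036
  K = 21 − 5·136 − 5·7 + 2·1036 = 1378
Policy B (S − 16):
  N = 136
  R = 7
  S = 295 + 5·136 + 6·7 (−16 from intervention) = 1001
  K = 21 − 5·136 − 5·7 + 2·1001 = 1308
Comparing — Policy A: K=1378, Policy B: K=1308. Lowest is 1308 (Policy B).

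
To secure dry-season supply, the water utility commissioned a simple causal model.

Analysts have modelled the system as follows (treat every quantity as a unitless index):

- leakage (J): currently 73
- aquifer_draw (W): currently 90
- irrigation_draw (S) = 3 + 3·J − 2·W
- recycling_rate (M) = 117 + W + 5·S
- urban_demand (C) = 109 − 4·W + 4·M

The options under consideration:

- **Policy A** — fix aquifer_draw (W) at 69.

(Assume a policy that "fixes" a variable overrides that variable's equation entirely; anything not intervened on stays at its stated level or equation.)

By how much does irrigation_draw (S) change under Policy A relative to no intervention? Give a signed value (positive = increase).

42

Baseline:
  J = 73
  W = 90
  S = 3 + 3·73 − 2·90 = 42
Policy A (W := 69):
  J = 73
  W = 69
  S = 3 + 3·73 − 2·69 = 84
Change in S: 84 − 42 = 42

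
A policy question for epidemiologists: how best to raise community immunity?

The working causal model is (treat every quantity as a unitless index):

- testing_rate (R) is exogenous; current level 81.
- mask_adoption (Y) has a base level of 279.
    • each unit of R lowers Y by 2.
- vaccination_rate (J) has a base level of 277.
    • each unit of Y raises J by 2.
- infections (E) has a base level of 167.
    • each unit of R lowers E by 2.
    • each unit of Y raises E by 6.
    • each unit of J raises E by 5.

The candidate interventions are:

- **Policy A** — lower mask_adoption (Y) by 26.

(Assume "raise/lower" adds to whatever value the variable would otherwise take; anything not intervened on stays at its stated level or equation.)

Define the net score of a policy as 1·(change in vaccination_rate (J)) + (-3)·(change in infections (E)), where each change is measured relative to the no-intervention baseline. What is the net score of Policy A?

1196

Baseline:
  R = 81
  Y = 279 − 2·81 = 117
  J = 277 + 2·117 = 511
  E = 167 − 2·81 + 6·117 + 5·511 = 3262
Policy A (Y − 26):
  R = 81
  Y = 279 − 2·81 (−26 from intervention) = 91
  J = 277 + 2·91 = 459
  E = 167 − 2·81 + 6·91 + 5·459 = 2846
ΔJ = 459 − 511 = -52; ΔE = 2846 − 3262 = -416
Score = 1·(-52) + (-3)·(-416) = 1196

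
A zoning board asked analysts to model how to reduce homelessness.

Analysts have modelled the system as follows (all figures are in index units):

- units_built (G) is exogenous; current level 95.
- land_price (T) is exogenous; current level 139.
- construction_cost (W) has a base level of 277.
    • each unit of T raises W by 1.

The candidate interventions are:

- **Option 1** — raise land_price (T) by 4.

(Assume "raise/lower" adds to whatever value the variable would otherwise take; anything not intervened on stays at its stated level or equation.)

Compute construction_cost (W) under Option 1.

Option 1 (T + 4):
  T = 139 + 4 = 143
  W = 277 + 143 = 420

420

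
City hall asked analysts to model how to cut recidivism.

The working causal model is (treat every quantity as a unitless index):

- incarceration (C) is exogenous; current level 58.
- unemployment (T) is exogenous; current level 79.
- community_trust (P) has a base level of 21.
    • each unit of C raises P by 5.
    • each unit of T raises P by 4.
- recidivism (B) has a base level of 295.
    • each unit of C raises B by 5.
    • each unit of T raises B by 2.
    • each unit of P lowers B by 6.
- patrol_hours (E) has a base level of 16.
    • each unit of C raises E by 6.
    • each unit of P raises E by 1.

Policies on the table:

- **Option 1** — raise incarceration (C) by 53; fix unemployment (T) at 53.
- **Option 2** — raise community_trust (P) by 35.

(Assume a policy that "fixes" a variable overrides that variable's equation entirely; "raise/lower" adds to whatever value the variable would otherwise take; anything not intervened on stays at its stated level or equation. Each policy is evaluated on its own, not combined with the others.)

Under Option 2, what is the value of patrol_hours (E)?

1026

Option 2 (P + 35):
  C = 58
  T = 79
  P = 21 + 5·58 + 4·79 (+35 from intervention) = 662
  E = 16 + 6·58 + 662 = 1026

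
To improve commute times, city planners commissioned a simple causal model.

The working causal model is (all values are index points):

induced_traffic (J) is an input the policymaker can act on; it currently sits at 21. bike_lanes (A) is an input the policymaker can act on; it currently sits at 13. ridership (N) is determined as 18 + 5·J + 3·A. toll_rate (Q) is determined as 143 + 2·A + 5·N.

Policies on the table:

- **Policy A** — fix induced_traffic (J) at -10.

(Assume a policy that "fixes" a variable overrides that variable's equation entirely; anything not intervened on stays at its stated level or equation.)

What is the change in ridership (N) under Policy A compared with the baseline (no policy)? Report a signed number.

Baseline:
  J = 21
  A = 13
  N = 18 + 5·21 + 3·13 = 162
Policy A (J := -10):
  J = -10
  A = 13
  N = 18 + 5·(-10) + 3·13 = 7
Change in N: 7 − 162 = -155

-155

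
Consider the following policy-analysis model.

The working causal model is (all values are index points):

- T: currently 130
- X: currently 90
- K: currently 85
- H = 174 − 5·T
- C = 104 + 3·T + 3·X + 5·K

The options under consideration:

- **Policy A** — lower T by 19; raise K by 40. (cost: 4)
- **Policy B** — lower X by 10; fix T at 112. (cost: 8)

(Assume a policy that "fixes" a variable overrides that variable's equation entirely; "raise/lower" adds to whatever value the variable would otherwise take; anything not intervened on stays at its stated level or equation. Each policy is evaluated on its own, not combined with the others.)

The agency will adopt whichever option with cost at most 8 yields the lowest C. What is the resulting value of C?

1105

Policy A (T − 19, K + 40):
  T = 130 − 19 = 111
  X = 90
  K = 85 + 40 = 125
  C = 104 + 3·111 + 3·90 + 5·125 = 1332
Policy B (X − 10, T := 112):
  T = 112
  X = 90 − 10 = 80
  K = 85
  C = 104 + 3·112 + 3·80 + 5·85 = 1105
Comparing — Policy A: C=1332, Policy B: C=1105. Lowest is 1105 (Policy B).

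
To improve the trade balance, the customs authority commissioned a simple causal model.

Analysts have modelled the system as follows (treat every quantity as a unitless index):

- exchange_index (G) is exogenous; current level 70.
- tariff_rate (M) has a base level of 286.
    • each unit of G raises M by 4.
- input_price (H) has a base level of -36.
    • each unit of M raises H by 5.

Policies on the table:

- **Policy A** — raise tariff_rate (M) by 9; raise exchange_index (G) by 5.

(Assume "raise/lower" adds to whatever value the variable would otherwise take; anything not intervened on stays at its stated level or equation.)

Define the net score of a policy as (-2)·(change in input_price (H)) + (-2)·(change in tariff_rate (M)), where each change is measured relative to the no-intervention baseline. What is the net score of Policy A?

Baseline:
  G = 70
  M = 286 + 4·70 = 566
  H = -36 + 5·566 = 2794
Policy A (M + 9, G + 5):
  G = 70 + 5 = 75
  M = 286 + 4·75 (+9 from intervention) = 595
  H = -36 + 5·595 = 2939
ΔH = 2939 − 2794 = 145; ΔM = 595 − 566 = 29
Score = (-2)·145 + (-2)·29 = -348

-348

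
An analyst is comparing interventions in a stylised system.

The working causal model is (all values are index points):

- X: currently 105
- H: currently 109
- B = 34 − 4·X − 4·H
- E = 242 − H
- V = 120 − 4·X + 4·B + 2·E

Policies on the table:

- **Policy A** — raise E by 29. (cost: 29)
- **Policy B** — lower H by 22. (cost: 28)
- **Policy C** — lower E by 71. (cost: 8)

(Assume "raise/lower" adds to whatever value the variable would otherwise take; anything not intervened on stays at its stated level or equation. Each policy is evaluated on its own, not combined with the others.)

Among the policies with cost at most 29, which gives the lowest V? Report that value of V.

-3464

Policy A (E + 29):
  X = 105
  H = 109
  B = 34 − 4·105 − 4·109 = -822
  E = 242 − 109 (+29 from intervention) = 162
  V = 120 − 4·105 + 4·(-822) + 2·162 = -3264
Policy B (H − 22):
  X = 105
  H = 109 − 22 = 87
  B = 34 − 4·105 − 4·87 = -734
  E = 242 − 87 = 155
  V = 120 − 4·105 + 4·(-734) + 2·155 = -2926
Policy C (E − 71):
  X = 105
  H = 109
  B = 34 − 4·105 − 4·109 = -822
  E = 242 − 109 (−71 from intervention) = 62
  V = 120 − 4·105 + 4·(-822) + 2·62 = -3464
Comparing — Policy A: V=-3264, Policy B: V=-2926, Policy C: V=-3464. Lowest is -3464 (Policy C).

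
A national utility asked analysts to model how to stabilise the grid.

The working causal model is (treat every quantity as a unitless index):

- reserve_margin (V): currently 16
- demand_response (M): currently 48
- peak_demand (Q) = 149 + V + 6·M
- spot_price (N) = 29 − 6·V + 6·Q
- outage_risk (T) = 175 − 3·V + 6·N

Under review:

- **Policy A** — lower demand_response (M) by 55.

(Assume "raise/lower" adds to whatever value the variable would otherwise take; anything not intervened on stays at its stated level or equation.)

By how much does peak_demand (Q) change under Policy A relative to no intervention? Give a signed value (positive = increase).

Baseline:
  V = 16
  M = 48
  Q = 149 + 16 + 6·48 = 453
Policy A (M − 55):
  V = 16
  M = 48 − 55 = -7
  Q = 149 + 16 + 6·(-7) = 123
Change in Q: 123 − 453 = -330

-330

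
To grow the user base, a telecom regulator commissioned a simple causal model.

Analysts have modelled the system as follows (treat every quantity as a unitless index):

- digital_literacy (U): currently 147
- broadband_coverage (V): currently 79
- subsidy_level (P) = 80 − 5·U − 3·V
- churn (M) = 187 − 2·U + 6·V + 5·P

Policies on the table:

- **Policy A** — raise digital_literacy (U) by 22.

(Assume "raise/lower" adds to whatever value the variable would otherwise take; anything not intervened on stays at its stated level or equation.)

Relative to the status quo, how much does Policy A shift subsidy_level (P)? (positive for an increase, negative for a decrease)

-110

Baseline:
  U = 147
  V = 79
  P = 80 − 5·147 − 3·79 = -892
Policy A (U + 22):
  U = 147 + 22 = 169
  V = 79
  P = 80 − 5·169 − 3·79 = -1002
Change in P: -1002 − (-892) = -110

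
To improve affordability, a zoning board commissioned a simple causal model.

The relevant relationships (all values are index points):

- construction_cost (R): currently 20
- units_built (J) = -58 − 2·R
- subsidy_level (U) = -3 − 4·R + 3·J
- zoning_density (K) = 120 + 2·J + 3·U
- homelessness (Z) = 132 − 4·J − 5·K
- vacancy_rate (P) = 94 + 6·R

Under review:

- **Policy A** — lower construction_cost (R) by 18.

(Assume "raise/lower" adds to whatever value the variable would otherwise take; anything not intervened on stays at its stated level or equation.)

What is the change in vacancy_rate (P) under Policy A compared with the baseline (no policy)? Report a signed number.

-108

Baseline:
  R = 20
  P = 94 + 6·20 = 214
Policy A (R − 18):
  R = 20 − 18 = 2
  P = 94 + 6·2 = 106
Change in P: 106 − 214 = -108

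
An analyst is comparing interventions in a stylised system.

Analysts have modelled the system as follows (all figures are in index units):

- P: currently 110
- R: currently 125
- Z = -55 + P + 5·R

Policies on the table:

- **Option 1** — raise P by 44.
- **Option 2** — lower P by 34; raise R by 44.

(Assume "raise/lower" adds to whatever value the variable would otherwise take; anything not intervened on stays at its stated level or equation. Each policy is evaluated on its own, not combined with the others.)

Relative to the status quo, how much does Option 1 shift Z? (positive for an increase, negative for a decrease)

44

Baseline:
  P = 110
  R = 125
  Z = -55 + 110 + 5·125 = 680
Option 1 (P + 44):
  P = 110 + 44 = 154
  R = 125
  Z = -55 + 154 + 5·125 = 724
Change in Z: 724 − 680 = 44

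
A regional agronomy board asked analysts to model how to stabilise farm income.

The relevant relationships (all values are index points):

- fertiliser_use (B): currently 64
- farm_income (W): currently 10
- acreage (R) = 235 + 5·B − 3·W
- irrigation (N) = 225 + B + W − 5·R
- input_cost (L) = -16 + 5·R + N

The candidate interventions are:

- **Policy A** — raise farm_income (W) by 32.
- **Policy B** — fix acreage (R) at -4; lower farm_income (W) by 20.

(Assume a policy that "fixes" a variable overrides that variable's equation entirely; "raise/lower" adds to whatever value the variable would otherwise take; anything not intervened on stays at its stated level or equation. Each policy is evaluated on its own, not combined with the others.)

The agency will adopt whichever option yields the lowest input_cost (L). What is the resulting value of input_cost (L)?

Policy A (W + 32):
  B = 64
  W = 10 + 32 = 42
  R = 235 + 5·64 − 3·42 = 429
  N = 225 + 64 + 42 − 5·429 = -1814
  L = -16 + 5·429 + (-1814) = 315
Policy B (R := -4, W − 20):
  B = 64
  W = 10 − 20 = -10
  R = -4
  N = 225 + 64 + (-10) − 5·(-4) = 299
  L = -16 + 5·(-4) + 299 = 263
Comparing — Policy A: L=315, Policy B: L=263. Lowest is 263 (Policy B).

263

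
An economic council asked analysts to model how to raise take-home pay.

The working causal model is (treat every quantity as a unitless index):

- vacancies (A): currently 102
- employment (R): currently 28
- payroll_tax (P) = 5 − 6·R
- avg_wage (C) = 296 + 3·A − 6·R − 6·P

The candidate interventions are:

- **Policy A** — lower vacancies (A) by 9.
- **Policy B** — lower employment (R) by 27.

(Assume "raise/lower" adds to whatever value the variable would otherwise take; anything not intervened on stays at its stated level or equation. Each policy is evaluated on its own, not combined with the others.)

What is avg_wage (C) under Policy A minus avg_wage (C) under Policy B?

Policy A (A − 9):
  A = 102 − 9 = 93
  R = 28
  P = 5 − 6·28 = -163
  C = 296 + 3·93 − 6·28 − 6·(-163) = 1385
Policy B (R − 27):
  A = 102
  R = 28 − 27 = 1
  P = 5 − 6·1 = -1
  C = 296 + 3·102 − 6·1 − 6·(-1) = 602
C: 1385 − 602 = 783

783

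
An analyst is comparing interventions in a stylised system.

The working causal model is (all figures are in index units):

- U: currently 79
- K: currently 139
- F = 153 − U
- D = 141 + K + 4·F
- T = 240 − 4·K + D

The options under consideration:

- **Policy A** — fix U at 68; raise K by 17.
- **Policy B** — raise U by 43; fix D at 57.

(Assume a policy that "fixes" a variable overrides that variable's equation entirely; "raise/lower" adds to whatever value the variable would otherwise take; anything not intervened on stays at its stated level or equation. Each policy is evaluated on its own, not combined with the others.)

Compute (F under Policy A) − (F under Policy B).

54

Policy A (U := 68, K + 17):
  U = 68
  F = 153 − 68 = 85
Policy B (U + 43, D := 57):
  U = 79 + 43 = 122
  F = 153 − 122 = 31
F: 85 − 31 = 54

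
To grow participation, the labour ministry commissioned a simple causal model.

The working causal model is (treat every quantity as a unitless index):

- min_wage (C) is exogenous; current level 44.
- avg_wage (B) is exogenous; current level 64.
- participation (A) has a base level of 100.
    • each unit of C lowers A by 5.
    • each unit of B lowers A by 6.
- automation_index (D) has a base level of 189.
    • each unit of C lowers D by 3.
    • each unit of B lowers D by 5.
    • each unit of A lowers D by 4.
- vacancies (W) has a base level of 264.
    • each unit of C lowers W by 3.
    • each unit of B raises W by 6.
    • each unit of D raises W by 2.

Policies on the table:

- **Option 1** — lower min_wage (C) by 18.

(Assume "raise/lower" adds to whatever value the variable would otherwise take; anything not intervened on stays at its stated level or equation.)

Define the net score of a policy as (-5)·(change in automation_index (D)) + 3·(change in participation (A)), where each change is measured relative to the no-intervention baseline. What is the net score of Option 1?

Baseline:
  C = 44
  B = 64
  A = 100 − 5·44 − 6·64 = -504
  D = 189 − 3·44 − 5·64 − 4·(-504) = 1753
Option 1 (C − 18):
  C = 44 − 18 = 26
  B = 64
  A = 100 − 5·26 − 6·64 = -414
  D = 189 − 3·26 − 5·64 − 4·(-414) = 1447
ΔD = 1447 − 1753 = -306; ΔA = -414 − (-504) = 90
Score = (-5)·(-306) + 3·90 = 1800

1800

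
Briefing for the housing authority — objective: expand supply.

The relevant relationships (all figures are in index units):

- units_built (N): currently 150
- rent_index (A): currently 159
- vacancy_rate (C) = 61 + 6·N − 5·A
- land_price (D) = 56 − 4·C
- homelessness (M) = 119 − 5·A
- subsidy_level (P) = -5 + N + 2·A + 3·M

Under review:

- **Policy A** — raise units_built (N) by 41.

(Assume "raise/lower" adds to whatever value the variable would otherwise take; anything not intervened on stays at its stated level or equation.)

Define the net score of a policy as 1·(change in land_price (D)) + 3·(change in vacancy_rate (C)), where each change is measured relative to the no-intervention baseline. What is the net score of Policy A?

-246

Baseline:
  N = 150
  A = 159
  C = 61 + 6·150 − 5·159 = 166
  D = 56 − 4·166 = -608
Policy A (N + 41):
  N = 150 + 41 = 191
  A = 159
  C = 61 + 6·191 − 5·159 = 412
  D = 56 − 4·412 = -1592
ΔD = -1592 − (-608) = -984; ΔC = 412 − 166 = 246
Score = 1·(-984) + 3·246 = -246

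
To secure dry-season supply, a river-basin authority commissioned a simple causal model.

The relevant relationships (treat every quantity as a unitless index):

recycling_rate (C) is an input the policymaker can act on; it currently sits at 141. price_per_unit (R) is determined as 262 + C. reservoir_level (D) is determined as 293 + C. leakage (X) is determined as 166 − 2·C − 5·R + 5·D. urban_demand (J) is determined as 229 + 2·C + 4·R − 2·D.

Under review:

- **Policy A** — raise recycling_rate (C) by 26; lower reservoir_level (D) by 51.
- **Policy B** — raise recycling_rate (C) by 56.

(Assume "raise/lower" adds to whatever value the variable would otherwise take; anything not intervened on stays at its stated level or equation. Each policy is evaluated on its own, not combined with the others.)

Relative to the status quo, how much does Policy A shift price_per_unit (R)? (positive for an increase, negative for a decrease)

Baseline:
  C = 141
  R = 262 + 141 = 403
Policy A (C + 26, D − 51):
  C = 141 + 26 = 167
  R = 262 + 167 = 429
Change in R: 429 − 403 = 26

26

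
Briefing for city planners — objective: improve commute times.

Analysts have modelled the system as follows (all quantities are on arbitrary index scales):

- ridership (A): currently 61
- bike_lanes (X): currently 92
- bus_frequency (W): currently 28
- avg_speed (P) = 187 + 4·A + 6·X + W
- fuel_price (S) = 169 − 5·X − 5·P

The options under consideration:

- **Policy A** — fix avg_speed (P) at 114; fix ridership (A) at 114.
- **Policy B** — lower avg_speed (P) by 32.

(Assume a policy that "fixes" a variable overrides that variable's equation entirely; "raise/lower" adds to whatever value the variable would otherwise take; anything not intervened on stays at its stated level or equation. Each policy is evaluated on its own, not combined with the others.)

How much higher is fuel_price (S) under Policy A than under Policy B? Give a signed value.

4325

Policy A (P := 114, A := 114):
  A = 114
  X = 92
  W = 28
  P = 114
  S = 169 − 5·92 − 5·114 = -861
Policy B (P − 32):
  A = 61
  X = 92
  W = 28
  P = 187 + 4·61 + 6·92 + 28 (−32 from intervention) = 979
  S = 169 − 5·92 − 5·979 = -5186
S: -861 − (-5186) = 4325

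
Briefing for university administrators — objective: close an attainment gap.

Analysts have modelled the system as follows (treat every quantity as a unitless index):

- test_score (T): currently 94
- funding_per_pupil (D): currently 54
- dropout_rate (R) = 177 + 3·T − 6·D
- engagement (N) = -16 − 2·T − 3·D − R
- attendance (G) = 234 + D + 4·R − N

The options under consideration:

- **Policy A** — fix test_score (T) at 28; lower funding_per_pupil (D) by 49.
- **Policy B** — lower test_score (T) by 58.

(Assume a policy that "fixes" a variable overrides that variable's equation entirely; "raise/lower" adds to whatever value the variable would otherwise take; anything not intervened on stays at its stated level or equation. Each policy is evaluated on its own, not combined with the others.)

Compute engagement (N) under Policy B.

-211

Policy B (T − 58):
  T = 94 − 58 = 36
  D = 54
  R = 177 + 3·36 − 6·54 = -39
  N = -16 − 2·36 − 3·54 − (-39) = -211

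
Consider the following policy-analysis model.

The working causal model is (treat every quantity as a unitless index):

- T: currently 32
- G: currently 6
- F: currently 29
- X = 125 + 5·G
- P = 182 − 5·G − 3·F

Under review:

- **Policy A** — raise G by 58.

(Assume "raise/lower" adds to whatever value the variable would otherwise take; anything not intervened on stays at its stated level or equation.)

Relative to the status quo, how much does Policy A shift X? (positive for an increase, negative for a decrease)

290

Baseline:
  G = 6
  X = 125 + 5·6 = 155
Policy A (G + 58):
  G = 6 + 58 = 64
  X = 125 + 5·64 = 445
Change in X: 445 − 155 = 290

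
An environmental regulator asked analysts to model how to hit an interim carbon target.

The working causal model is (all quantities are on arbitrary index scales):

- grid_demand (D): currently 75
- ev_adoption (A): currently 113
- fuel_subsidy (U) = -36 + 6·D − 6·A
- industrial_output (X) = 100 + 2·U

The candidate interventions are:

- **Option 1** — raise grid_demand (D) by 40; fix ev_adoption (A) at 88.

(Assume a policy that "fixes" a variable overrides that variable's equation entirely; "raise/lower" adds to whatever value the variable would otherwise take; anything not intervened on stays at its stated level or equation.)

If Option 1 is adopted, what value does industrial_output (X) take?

352

Option 1 (D + 40, A := 88):
  D = 75 + 40 = 115
  A = 88
  U = -36 + 6·115 − 6·88 = 126
  X = 100 + 2·126 = 352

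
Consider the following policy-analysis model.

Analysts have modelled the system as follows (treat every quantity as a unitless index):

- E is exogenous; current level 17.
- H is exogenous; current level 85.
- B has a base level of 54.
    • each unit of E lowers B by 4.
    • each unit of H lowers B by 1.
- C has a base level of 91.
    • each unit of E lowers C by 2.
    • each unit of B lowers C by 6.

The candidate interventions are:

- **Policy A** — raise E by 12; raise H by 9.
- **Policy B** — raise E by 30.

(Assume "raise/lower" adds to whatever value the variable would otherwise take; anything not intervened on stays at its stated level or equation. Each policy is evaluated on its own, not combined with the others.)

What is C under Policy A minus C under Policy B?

-342

Policy A (E + 12, H + 9):
  E = 17 + 12 = 29
  H = 85 + 9 = 94
  B = 54 − 4·29 − 94 = -156
  C = 91 − 2·29 − 6·(-156) = 969
Policy B (E + 30):
  E = 17 + 30 = 47
  H = 85
  B = 54 − 4·47 − 85 = -219
  C = 91 − 2·47 − 6·(-219) = 1311
C: 969 − 1311 = -342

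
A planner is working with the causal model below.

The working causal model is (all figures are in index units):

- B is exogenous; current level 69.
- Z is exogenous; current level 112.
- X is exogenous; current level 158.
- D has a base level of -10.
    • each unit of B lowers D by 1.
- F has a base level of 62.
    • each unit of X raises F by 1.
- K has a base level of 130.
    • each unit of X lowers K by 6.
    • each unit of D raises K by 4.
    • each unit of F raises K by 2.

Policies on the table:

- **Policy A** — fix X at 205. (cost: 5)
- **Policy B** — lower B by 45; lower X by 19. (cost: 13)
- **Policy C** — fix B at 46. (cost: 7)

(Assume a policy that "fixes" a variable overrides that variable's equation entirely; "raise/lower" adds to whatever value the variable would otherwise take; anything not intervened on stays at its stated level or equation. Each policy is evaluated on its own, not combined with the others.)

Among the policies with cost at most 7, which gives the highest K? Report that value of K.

Policy A (X := 205):
  B = 69
  X = 205
  D = -10 − 69 = -79
  F = 62 + 205 = 267
  K = 130 − 6·205 + 4·(-79) + 2·267 = -882
Policy C (B := 46):
  B = 46
  X = 158
  D = -10 − 46 = -56
  F = 62 + 158 = 220
  K = 130 − 6·158 + 4·(-56) + 2·220 = -602
Comparing — Policy A: K=-882, Policy C: K=-602. Highest is -602 (Policy C).

-602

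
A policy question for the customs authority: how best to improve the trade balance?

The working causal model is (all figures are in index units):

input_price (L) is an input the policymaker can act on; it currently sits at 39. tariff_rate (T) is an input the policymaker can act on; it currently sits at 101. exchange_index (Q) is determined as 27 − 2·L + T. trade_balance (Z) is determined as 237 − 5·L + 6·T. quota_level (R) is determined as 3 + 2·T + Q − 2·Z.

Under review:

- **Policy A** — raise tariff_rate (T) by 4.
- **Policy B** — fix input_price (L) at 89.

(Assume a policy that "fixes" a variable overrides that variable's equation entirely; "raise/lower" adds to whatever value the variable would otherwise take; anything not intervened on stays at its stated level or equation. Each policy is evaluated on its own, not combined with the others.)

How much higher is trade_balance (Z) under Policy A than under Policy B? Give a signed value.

274

Policy A (T + 4):
  L = 39
  T = 101 + 4 = 105
  Z = 237 − 5·39 + 6·105 = 672
Policy B (L := 89):
  L = 89
  T = 101
  Z = 237 − 5·89 + 6·101 = 398
Z: 672 − 398 = 274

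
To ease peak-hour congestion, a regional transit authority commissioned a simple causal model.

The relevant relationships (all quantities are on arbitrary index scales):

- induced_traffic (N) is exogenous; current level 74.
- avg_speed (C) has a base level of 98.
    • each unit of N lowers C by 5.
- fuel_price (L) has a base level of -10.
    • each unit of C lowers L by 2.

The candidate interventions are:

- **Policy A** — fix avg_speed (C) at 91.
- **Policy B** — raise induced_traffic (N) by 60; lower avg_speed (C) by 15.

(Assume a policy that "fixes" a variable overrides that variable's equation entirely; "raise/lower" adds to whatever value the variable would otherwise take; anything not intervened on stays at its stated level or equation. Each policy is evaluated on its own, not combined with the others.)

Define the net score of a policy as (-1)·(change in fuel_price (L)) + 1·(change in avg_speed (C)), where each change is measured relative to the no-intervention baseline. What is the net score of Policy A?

1089

Baseline:
  N = 74
  C = 98 − 5·74 = -272
  L = -10 − 2·(-272) = 534
Policy A (C := 91):
  N = 74
  C = 91
  L = -10 − 2·91 = -192
ΔL = -192 − 534 = -726; ΔC = 91 − (-272) = 363
Score = (-1)·(-726) + 1·363 = 1089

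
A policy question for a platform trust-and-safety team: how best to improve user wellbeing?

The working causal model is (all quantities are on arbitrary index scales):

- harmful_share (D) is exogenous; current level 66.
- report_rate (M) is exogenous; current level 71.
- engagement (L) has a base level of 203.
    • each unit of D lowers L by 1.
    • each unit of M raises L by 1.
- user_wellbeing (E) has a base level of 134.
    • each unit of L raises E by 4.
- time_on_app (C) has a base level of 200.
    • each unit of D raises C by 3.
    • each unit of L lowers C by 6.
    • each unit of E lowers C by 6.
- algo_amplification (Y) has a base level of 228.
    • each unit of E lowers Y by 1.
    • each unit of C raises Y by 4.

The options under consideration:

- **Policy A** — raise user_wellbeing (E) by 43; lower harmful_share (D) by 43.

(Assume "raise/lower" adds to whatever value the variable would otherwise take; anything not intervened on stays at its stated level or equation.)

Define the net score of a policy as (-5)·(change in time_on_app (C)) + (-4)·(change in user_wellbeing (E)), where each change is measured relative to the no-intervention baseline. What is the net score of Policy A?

Baseline:
  D = 66
  M = 71
  L = 203 − 66 + 71 = 208
  E = 134 + 4·208 = 966
  C = 200 + 3·66 − 6·208 − 6·966 = -6646
Policy A (E + 43, D − 43):
  D = 66 − 43 = 23
  M = 71
  L = 203 − 23 + 71 = 251
  E = 134 + 4·251 (+43 from intervention) = 1181
  C = 200 + 3·23 − 6·251 − 6·1181 = -8323
ΔC = -8323 − (-6646) = -1677; ΔE = 1181 − 966 = 215
Score = (-5)·(-1677) + (-4)·215 = 7525

7525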